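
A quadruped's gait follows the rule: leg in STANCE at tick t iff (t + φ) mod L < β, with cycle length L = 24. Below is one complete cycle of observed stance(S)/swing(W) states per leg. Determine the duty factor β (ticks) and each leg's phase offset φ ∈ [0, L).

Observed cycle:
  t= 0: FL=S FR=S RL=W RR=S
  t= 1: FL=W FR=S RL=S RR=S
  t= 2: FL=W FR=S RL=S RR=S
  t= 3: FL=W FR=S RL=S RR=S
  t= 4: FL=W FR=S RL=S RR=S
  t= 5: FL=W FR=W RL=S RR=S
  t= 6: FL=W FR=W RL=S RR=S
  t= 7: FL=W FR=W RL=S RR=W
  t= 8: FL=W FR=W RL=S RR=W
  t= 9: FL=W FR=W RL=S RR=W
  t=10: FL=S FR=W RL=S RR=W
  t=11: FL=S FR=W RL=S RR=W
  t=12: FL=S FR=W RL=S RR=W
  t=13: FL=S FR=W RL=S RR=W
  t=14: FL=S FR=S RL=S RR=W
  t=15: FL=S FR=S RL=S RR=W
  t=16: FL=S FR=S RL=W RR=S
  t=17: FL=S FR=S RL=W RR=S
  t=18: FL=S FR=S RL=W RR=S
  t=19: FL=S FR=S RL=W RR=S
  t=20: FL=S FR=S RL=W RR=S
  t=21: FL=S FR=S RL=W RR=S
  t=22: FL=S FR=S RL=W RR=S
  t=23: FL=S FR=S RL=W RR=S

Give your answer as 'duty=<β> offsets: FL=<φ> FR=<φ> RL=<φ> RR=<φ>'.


duty=15 offsets: FL=14 FR=10 RL=23 RR=8

duty β = stance ticks per leg = 15
FL: stance ticks = 15; W→S at t=10 → φ=14
FR: stance ticks = 15; W→S at t=14 → φ=10
RL: stance ticks = 15; W→S at t=1 → φ=23
RR: stance ticks = 15; W→S at t=16 → φ=8


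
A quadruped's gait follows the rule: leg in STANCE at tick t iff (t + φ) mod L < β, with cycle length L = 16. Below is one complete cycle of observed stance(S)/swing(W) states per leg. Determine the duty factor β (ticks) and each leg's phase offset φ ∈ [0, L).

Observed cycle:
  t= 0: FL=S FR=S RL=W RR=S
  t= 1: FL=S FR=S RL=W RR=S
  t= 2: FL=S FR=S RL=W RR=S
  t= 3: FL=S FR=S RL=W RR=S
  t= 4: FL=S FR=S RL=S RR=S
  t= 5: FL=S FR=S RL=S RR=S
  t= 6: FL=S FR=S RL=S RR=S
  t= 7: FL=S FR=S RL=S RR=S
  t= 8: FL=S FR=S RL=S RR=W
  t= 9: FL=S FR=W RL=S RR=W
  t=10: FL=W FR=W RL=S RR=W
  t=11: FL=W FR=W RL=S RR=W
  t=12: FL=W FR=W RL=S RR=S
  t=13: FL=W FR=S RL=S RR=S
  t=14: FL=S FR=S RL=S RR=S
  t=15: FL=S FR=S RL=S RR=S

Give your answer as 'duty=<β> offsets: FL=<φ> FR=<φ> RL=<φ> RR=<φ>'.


duty=12 offsets: FL=2 FR=3 RL=12 RR=4

duty β = stance ticks per leg = 12
FL: stance ticks = 12; W→S at t=14 → φ=2
FR: stance ticks = 12; W→S at t=13 → φ=3
RL: stance ticks = 12; W→S at t=4 → φ=12
RR: stance ticks = 12; W→S at t=12 → φ=4


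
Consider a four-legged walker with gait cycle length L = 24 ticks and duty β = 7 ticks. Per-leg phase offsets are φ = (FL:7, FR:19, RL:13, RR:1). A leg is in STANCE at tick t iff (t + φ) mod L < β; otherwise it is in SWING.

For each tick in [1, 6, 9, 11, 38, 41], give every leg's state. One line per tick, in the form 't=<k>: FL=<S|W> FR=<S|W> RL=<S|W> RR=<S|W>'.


t=1: phase=(8,20,14,2) vs β=7 → FL=W FR=W RL=W RR=S
t=6: phase=(13,1,19,7) vs β=7 → FL=W FR=S RL=W RR=W
t=9: phase=(16,4,22,10) vs β=7 → FL=W FR=S RL=W RR=W
t=11: phase=(18,6,0,12) vs β=7 → FL=W FR=S RL=S RR=W
t=38: phase=(21,9,3,15) vs β=7 → FL=W FR=W RL=S RR=W
t=41: phase=(0,12,6,18) vs β=7 → FL=S FR=W RL=S RR=W

t=1: FL=W FR=W RL=W RR=S
t=6: FL=W FR=S RL=W RR=W
t=9: FL=W FR=S RL=W RR=W
t=11: FL=W FR=S RL=S RR=W
t=38: FL=W FR=W RL=S RR=W
t=41: FL=S FR=W RL=S RR=W


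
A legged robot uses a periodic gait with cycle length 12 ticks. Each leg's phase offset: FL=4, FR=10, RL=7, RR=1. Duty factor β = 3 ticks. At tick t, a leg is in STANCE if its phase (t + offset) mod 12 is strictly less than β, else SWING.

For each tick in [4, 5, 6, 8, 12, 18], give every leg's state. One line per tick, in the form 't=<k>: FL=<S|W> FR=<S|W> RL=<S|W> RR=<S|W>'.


t=4: phase=(8,2,11,5) vs β=3 → FL=W FR=S RL=W RR=W
t=5: phase=(9,3,0,6) vs β=3 → FL=W FR=W RL=S RR=W
t=6: phase=(10,4,1,7) vs β=3 → FL=W FR=W RL=S RR=W
t=8: phase=(0,6,3,9) vs β=3 → FL=S FR=W RL=W RR=W
t=12: phase=(4,10,7,1) vs β=3 → FL=W FR=W RL=W RR=S
t=18: phase=(10,4,1,7) vs β=3 → FL=W FR=W RL=S RR=W

t=4: FL=W FR=S RL=W RR=W
t=5: FL=W FR=W RL=S RR=W
t=6: FL=W FR=W RL=S RR=W
t=8: FL=S FR=W RL=W RR=W
t=12: FL=W FR=W RL=W RR=S
t=18: FL=W FR=W RL=S RR=W


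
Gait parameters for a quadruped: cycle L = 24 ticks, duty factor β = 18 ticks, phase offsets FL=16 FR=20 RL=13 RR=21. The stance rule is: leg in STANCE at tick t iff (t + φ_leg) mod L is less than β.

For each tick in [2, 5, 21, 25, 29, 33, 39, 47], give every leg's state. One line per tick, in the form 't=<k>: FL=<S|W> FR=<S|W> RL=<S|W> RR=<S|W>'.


t=2: FL=W FR=W RL=S RR=W
t=5: FL=W FR=S RL=W RR=S
t=21: FL=S FR=S RL=S RR=W
t=25: FL=S FR=W RL=S RR=W
t=29: FL=W FR=S RL=W RR=S
t=33: FL=S FR=S RL=W RR=S
t=39: FL=S FR=S RL=S RR=S
t=47: FL=S FR=W RL=S RR=W

t=2: phase=(18,22,15,23) vs β=18 → FL=W FR=W RL=S RR=W
t=5: phase=(21,1,18,2) vs β=18 → FL=W FR=S RL=W RR=S
t=21: phase=(13,17,10,18) vs β=18 → FL=S FR=S RL=S RR=W
t=25: phase=(17,21,14,22) vs β=18 → FL=S FR=W RL=S RR=W
t=29: phase=(21,1,18,2) vs β=18 → FL=W FR=S RL=W RR=S
t=33: phase=(1,5,22,6) vs β=18 → FL=S FR=S RL=W RR=S
t=39: phase=(7,11,4,12) vs β=18 → FL=S FR=S RL=S RR=S
t=47: phase=(15,19,12,20) vs β=18 → FL=S FR=W RL=S RR=W


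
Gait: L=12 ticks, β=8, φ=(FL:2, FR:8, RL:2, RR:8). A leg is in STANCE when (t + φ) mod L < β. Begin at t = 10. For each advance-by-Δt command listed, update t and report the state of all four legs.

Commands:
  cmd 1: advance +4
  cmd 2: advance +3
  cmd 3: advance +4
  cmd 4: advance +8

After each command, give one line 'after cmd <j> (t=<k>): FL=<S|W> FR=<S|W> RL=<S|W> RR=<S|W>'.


start t=10: FL=S FR=S RL=S RR=S
cmd 1: advance +4 → t=14, phase=(4,10,4,10) → FL=S FR=W RL=S RR=W
cmd 2: advance +3 → t=17, phase=(7,1,7,1) → FL=S FR=S RL=S RR=S
cmd 3: advance +4 → t=21, phase=(11,5,11,5) → FL=W FR=S RL=W RR=S
cmd 4: advance +8 → t=29, phase=(7,1,7,1) → FL=S FR=S RL=S RR=S

after cmd 1 (t=14): FL=S FR=W RL=S RR=W
after cmd 2 (t=17): FL=S FR=S RL=S RR=S
after cmd 3 (t=21): FL=W FR=S RL=W RR=S
after cmd 4 (t=29): FL=S FR=S RL=S RR=S


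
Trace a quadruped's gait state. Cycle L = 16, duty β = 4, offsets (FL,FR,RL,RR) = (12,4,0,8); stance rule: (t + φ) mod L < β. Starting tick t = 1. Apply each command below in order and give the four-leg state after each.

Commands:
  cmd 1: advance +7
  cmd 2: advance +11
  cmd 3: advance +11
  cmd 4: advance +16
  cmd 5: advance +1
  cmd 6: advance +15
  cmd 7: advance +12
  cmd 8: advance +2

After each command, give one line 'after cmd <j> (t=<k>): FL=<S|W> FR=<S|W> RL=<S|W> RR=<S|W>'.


start t=1: FL=W FR=W RL=S RR=W
cmd 1: advance +7 → t=8, phase=(4,12,8,0) → FL=W FR=W RL=W RR=S
cmd 2: advance +11 → t=19, phase=(15,7,3,11) → FL=W FR=W RL=S RR=W
cmd 3: advance +11 → t=30, phase=(10,2,14,6) → FL=W FR=S RL=W RR=W
cmd 4: advance +16 → t=46, phase=(10,2,14,6) → FL=W FR=S RL=W RR=W
cmd 5: advance +1 → t=47, phase=(11,3,15,7) → FL=W FR=S RL=W RR=W
cmd 6: advance +15 → t=62, phase=(10,2,14,6) → FL=W FR=S RL=W RR=W
cmd 7: advance +12 → t=74, phase=(6,14,10,2) → FL=W FR=W RL=W RR=S
cmd 8: advance +2 → t=76, phase=(8,0,12,4) → FL=W FR=S RL=W RR=W

after cmd 1 (t=8): FL=W FR=W RL=W RR=S
after cmd 2 (t=19): FL=W FR=W RL=S RR=W
after cmd 3 (t=30): FL=W FR=S RL=W RR=W
after cmd 4 (t=46): FL=W FR=S RL=W RR=W
after cmd 5 (t=47): FL=W FR=S RL=W RR=W
after cmd 6 (t=62): FL=W FR=S RL=W RR=W
after cmd 7 (t=74): FL=W FR=W RL=W RR=S
after cmd 8 (t=76): FL=W FR=S RL=W RR=W


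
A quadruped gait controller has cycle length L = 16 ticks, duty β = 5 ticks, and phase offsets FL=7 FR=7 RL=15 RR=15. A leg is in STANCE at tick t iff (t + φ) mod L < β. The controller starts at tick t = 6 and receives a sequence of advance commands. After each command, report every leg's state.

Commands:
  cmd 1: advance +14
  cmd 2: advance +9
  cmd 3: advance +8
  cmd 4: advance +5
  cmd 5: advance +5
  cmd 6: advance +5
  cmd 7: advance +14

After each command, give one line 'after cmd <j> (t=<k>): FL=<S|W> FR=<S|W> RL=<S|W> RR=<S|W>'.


after cmd 1 (t=20): FL=W FR=W RL=S RR=S
after cmd 2 (t=29): FL=S FR=S RL=W RR=W
after cmd 3 (t=37): FL=W FR=W RL=S RR=S
after cmd 4 (t=42): FL=S FR=S RL=W RR=W
after cmd 5 (t=47): FL=W FR=W RL=W RR=W
after cmd 6 (t=52): FL=W FR=W RL=S RR=S
after cmd 7 (t=66): FL=W FR=W RL=S RR=S

start t=6: FL=W FR=W RL=W RR=W
cmd 1: advance +14 → t=20, phase=(11,11,3,3) → FL=W FR=W RL=S RR=S
cmd 2: advance +9 → t=29, phase=(4,4,12,12) → FL=S FR=S RL=W RR=W
cmd 3: advance +8 → t=37, phase=(12,12,4,4) → FL=W FR=W RL=S RR=S
cmd 4: advance +5 → t=42, phase=(1,1,9,9) → FL=S FR=S RL=W RR=W
cmd 5: advance +5 → t=47, phase=(6,6,14,14) → FL=W FR=W RL=W RR=W
cmd 6: advance +5 → t=52, phase=(11,11,3,3) → FL=W FR=W RL=S RR=S
cmd 7: advance +14 → t=66, phase=(9,9,1,1) → FL=W FR=W RL=S RR=S


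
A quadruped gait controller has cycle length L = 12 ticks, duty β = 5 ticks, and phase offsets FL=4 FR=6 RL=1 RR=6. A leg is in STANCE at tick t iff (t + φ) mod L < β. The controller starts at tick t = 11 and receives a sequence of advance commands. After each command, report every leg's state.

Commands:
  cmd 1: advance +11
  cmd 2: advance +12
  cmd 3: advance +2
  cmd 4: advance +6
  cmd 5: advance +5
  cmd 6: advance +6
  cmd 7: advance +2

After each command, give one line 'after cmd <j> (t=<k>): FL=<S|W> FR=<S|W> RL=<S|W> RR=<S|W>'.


after cmd 1 (t=22): FL=S FR=S RL=W RR=S
after cmd 2 (t=34): FL=S FR=S RL=W RR=S
after cmd 3 (t=36): FL=S FR=W RL=S RR=W
after cmd 4 (t=42): FL=W FR=S RL=W RR=S
after cmd 5 (t=47): FL=S FR=W RL=S RR=W
after cmd 6 (t=53): FL=W FR=W RL=W RR=W
after cmd 7 (t=55): FL=W FR=S RL=W RR=S

start t=11: FL=S FR=W RL=S RR=W
cmd 1: advance +11 → t=22, phase=(2,4,11,4) → FL=S FR=S RL=W RR=S
cmd 2: advance +12 → t=34, phase=(2,4,11,4) → FL=S FR=S RL=W RR=S
cmd 3: advance +2 → t=36, phase=(4,6,1,6) → FL=S FR=W RL=S RR=W
cmd 4: advance +6 → t=42, phase=(10,0,7,0) → FL=W FR=S RL=W RR=S
cmd 5: advance +5 → t=47, phase=(3,5,0,5) → FL=S FR=W RL=S RR=W
cmd 6: advance +6 → t=53, phase=(9,11,6,11) → FL=W FR=W RL=W RR=W
cmd 7: advance +2 → t=55, phase=(11,1,8,1) → FL=W FR=S RL=W RR=S


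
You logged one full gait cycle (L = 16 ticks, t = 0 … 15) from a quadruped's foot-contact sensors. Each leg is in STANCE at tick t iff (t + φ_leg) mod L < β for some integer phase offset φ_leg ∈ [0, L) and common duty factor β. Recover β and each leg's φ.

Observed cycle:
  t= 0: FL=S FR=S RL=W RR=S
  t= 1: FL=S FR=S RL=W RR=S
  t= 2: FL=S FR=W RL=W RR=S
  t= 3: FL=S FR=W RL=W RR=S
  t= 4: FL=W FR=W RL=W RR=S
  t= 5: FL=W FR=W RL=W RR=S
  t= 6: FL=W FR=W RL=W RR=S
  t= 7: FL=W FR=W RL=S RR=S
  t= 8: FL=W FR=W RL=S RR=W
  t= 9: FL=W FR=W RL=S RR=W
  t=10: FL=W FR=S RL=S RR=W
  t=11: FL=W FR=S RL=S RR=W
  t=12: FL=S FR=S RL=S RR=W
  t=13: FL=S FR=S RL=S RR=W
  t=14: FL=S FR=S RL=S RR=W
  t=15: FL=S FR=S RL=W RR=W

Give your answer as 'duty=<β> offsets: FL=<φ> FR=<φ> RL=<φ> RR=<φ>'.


duty=8 offsets: FL=4 FR=6 RL=9 RR=0

duty β = stance ticks per leg = 8
FL: stance ticks = 8; W→S at t=12 → φ=4
FR: stance ticks = 8; W→S at t=10 → φ=6
RL: stance ticks = 8; W→S at t=7 → φ=9
RR: stance ticks = 8; W→S at t=0 → φ=0


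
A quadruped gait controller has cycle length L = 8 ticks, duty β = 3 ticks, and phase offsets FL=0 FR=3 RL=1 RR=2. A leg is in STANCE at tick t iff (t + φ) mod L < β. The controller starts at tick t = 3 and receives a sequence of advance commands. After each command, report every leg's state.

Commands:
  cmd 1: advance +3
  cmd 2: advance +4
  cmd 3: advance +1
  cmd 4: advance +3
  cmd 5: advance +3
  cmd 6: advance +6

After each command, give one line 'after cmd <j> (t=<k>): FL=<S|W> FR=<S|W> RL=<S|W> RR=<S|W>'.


start t=3: FL=W FR=W RL=W RR=W
cmd 1: advance +3 → t=6, phase=(6,1,7,0) → FL=W FR=S RL=W RR=S
cmd 2: advance +4 → t=10, phase=(2,5,3,4) → FL=S FR=W RL=W RR=W
cmd 3: advance +1 → t=11, phase=(3,6,4,5) → FL=W FR=W RL=W RR=W
cmd 4: advance +3 → t=14, phase=(6,1,7,0) → FL=W FR=S RL=W RR=S
cmd 5: advance +3 → t=17, phase=(1,4,2,3) → FL=S FR=W RL=S RR=W
cmd 6: advance +6 → t=23, phase=(7,2,0,1) → FL=W FR=S RL=S RR=S

after cmd 1 (t=6): FL=W FR=S RL=W RR=S
after cmd 2 (t=10): FL=S FR=W RL=W RR=W
after cmd 3 (t=11): FL=W FR=W RL=W RR=W
after cmd 4 (t=14): FL=W FR=S RL=W RR=S
after cmd 5 (t=17): FL=S FR=W RL=S RR=W
after cmd 6 (t=23): FL=W FR=S RL=S RR=S


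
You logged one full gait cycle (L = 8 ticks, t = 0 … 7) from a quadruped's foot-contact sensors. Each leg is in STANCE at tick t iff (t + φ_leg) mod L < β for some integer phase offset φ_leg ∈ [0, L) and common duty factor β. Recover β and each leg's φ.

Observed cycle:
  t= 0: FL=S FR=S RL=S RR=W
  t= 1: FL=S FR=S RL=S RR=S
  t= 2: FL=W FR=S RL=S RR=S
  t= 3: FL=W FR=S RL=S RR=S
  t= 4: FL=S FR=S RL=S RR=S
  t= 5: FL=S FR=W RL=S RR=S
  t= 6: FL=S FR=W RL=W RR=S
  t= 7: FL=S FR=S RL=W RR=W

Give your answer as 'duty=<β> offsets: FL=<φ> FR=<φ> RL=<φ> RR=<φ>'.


duty=6 offsets: FL=4 FR=1 RL=0 RR=7

duty β = stance ticks per leg = 6
FL: stance ticks = 6; W→S at t=4 → φ=4
FR: stance ticks = 6; W→S at t=7 → φ=1
RL: stance ticks = 6; W→S at t=0 → φ=0
RR: stance ticks = 6; W→S at t=1 → φ=7


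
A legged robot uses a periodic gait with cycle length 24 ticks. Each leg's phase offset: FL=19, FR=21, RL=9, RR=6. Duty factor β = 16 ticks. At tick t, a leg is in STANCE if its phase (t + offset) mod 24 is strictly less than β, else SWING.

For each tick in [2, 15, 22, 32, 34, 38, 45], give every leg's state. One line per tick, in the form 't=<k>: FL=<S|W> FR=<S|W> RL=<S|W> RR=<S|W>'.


t=2: FL=W FR=W RL=S RR=S
t=15: FL=S FR=S RL=S RR=W
t=22: FL=W FR=W RL=S RR=S
t=32: FL=S FR=S RL=W RR=S
t=34: FL=S FR=S RL=W RR=W
t=38: FL=S FR=S RL=W RR=W
t=45: FL=W FR=W RL=S RR=S

t=2: phase=(21,23,11,8) vs β=16 → FL=W FR=W RL=S RR=S
t=15: phase=(10,12,0,21) vs β=16 → FL=S FR=S RL=S RR=W
t=22: phase=(17,19,7,4) vs β=16 → FL=W FR=W RL=S RR=S
t=32: phase=(3,5,17,14) vs β=16 → FL=S FR=S RL=W RR=S
t=34: phase=(5,7,19,16) vs β=16 → FL=S FR=S RL=W RR=W
t=38: phase=(9,11,23,20) vs β=16 → FL=S FR=S RL=W RR=W
t=45: phase=(16,18,6,3) vs β=16 → FL=W FR=W RL=S RR=S


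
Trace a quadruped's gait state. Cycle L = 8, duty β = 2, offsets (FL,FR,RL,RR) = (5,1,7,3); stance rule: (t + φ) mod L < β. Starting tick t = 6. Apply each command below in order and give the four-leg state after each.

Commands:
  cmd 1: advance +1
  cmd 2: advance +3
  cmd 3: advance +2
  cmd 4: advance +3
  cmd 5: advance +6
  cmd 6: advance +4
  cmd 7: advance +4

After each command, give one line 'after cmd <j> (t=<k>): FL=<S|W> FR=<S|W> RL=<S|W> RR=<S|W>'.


after cmd 1 (t=7): FL=W FR=S RL=W RR=W
after cmd 2 (t=10): FL=W FR=W RL=S RR=W
after cmd 3 (t=12): FL=S FR=W RL=W RR=W
after cmd 4 (t=15): FL=W FR=S RL=W RR=W
after cmd 5 (t=21): FL=W FR=W RL=W RR=S
after cmd 6 (t=25): FL=W FR=W RL=S RR=W
after cmd 7 (t=29): FL=W FR=W RL=W RR=S

start t=6: FL=W FR=W RL=W RR=S
cmd 1: advance +1 → t=7, phase=(4,0,6,2) → FL=W FR=S RL=W RR=W
cmd 2: advance +3 → t=10, phase=(7,3,1,5) → FL=W FR=W RL=S RR=W
cmd 3: advance +2 → t=12, phase=(1,5,3,7) → FL=S FR=W RL=W RR=W
cmd 4: advance +3 → t=15, phase=(4,0,6,2) → FL=W FR=S RL=W RR=W
cmd 5: advance +6 → t=21, phase=(2,6,4,0) → FL=W FR=W RL=W RR=S
cmd 6: advance +4 → t=25, phase=(6,2,0,4) → FL=W FR=W RL=S RR=W
cmd 7: advance +4 → t=29, phase=(2,6,4,0) → FL=W FR=W RL=W RR=S


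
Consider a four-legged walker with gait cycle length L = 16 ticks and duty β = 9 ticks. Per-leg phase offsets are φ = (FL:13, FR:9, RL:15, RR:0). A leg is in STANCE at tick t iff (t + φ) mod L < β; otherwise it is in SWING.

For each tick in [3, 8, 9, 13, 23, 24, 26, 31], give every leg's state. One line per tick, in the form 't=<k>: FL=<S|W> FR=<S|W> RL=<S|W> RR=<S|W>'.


t=3: FL=S FR=W RL=S RR=S
t=8: FL=S FR=S RL=S RR=S
t=9: FL=S FR=S RL=S RR=W
t=13: FL=W FR=S RL=W RR=W
t=23: FL=S FR=S RL=S RR=S
t=24: FL=S FR=S RL=S RR=S
t=26: FL=S FR=S RL=W RR=W
t=31: FL=W FR=S RL=W RR=W

t=3: phase=(0,12,2,3) vs β=9 → FL=S FR=W RL=S RR=S
t=8: phase=(5,1,7,8) vs β=9 → FL=S FR=S RL=S RR=S
t=9: phase=(6,2,8,9) vs β=9 → FL=S FR=S RL=S RR=W
t=13: phase=(10,6,12,13) vs β=9 → FL=W FR=S RL=W RR=W
t=23: phase=(4,0,6,7) vs β=9 → FL=S FR=S RL=S RR=S
t=24: phase=(5,1,7,8) vs β=9 → FL=S FR=S RL=S RR=S
t=26: phase=(7,3,9,10) vs β=9 → FL=S FR=S RL=W RR=W
t=31: phase=(12,8,14,15) vs β=9 → FL=W FR=S RL=W RR=W


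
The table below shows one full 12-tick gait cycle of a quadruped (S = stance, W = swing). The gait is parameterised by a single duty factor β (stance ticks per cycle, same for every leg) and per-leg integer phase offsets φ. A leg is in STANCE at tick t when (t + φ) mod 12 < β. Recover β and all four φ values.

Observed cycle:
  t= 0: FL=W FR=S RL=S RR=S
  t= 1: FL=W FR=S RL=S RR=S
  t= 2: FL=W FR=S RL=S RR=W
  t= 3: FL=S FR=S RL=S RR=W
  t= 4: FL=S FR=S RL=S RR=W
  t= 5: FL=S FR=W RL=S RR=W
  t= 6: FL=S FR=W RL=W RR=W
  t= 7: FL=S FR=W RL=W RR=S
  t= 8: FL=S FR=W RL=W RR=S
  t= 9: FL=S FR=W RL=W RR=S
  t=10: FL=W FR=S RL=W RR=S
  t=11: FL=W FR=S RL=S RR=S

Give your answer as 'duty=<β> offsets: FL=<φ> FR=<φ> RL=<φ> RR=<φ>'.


duty β = stance ticks per leg = 7
FL: stance ticks = 7; W→S at t=3 → φ=9
FR: stance ticks = 7; W→S at t=10 → φ=2
RL: stance ticks = 7; W→S at t=11 → φ=1
RR: stance ticks = 7; W→S at t=7 → φ=5

duty=7 offsets: FL=9 FR=2 RL=1 RR=5


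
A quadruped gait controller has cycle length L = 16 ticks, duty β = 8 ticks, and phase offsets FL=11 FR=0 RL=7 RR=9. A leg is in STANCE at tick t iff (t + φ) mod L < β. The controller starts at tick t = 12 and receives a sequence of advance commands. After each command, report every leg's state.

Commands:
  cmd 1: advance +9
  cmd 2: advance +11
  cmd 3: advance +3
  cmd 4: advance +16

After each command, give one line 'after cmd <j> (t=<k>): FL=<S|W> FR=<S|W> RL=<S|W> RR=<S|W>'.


start t=12: FL=S FR=W RL=S RR=S
cmd 1: advance +9 → t=21, phase=(0,5,12,14) → FL=S FR=S RL=W RR=W
cmd 2: advance +11 → t=32, phase=(11,0,7,9) → FL=W FR=S RL=S RR=W
cmd 3: advance +3 → t=35, phase=(14,3,10,12) → FL=W FR=S RL=W RR=W
cmd 4: advance +16 → t=51, phase=(14,3,10,12) → FL=W FR=S RL=W RR=W

after cmd 1 (t=21): FL=S FR=S RL=W RR=W
after cmd 2 (t=32): FL=W FR=S RL=S RR=W
after cmd 3 (t=35): FL=W FR=S RL=W RR=W
after cmd 4 (t=51): FL=W FR=S RL=W RR=W


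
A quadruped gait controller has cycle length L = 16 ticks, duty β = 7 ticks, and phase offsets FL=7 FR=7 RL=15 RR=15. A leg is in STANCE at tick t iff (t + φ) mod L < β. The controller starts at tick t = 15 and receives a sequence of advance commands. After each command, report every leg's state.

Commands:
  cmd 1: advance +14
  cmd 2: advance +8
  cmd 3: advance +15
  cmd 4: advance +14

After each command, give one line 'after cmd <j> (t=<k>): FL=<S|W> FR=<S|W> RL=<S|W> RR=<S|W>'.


start t=15: FL=S FR=S RL=W RR=W
cmd 1: advance +14 → t=29, phase=(4,4,12,12) → FL=S FR=S RL=W RR=W
cmd 2: advance +8 → t=37, phase=(12,12,4,4) → FL=W FR=W RL=S RR=S
cmd 3: advance +15 → t=52, phase=(11,11,3,3) → FL=W FR=W RL=S RR=S
cmd 4: advance +14 → t=66, phase=(9,9,1,1) → FL=W FR=W RL=S RR=S

after cmd 1 (t=29): FL=S FR=S RL=W RR=W
after cmd 2 (t=37): FL=W FR=W RL=S RR=S
after cmd 3 (t=52): FL=W FR=W RL=S RR=S
after cmd 4 (t=66): FL=W FR=W RL=S RR=S


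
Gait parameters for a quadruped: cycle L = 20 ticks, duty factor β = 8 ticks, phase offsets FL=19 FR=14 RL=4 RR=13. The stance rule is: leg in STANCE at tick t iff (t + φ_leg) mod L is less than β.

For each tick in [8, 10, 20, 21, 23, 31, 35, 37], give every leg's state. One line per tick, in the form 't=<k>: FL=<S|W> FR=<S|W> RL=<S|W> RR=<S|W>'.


t=8: phase=(7,2,12,1) vs β=8 → FL=S FR=S RL=W RR=S
t=10: phase=(9,4,14,3) vs β=8 → FL=W FR=S RL=W RR=S
t=20: phase=(19,14,4,13) vs β=8 → FL=W FR=W RL=S RR=W
t=21: phase=(0,15,5,14) vs β=8 → FL=S FR=W RL=S RR=W
t=23: phase=(2,17,7,16) vs β=8 → FL=S FR=W RL=S RR=W
t=31: phase=(10,5,15,4) vs β=8 → FL=W FR=S RL=W RR=S
t=35: phase=(14,9,19,8) vs β=8 → FL=W FR=W RL=W RR=W
t=37: phase=(16,11,1,10) vs β=8 → FL=W FR=W RL=S RR=W

t=8: FL=S FR=S RL=W RR=S
t=10: FL=W FR=S RL=W RR=S
t=20: FL=W FR=W RL=S RR=W
t=21: FL=S FR=W RL=S RR=W
t=23: FL=S FR=W RL=S RR=W
t=31: FL=W FR=S RL=W RR=S
t=35: FL=W FR=W RL=W RR=W
t=37: FL=W FR=W RL=S RR=W


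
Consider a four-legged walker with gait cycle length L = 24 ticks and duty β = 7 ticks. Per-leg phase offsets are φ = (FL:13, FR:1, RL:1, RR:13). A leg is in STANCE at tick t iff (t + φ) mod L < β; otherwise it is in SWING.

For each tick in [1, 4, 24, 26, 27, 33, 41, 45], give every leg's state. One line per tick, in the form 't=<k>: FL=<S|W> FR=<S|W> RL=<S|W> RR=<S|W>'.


t=1: FL=W FR=S RL=S RR=W
t=4: FL=W FR=S RL=S RR=W
t=24: FL=W FR=S RL=S RR=W
t=26: FL=W FR=S RL=S RR=W
t=27: FL=W FR=S RL=S RR=W
t=33: FL=W FR=W RL=W RR=W
t=41: FL=S FR=W RL=W RR=S
t=45: FL=W FR=W RL=W RR=W

t=1: phase=(14,2,2,14) vs β=7 → FL=W FR=S RL=S RR=W
t=4: phase=(17,5,5,17) vs β=7 → FL=W FR=S RL=S RR=W
t=24: phase=(13,1,1,13) vs β=7 → FL=W FR=S RL=S RR=W
t=26: phase=(15,3,3,15) vs β=7 → FL=W FR=S RL=S RR=W
t=27: phase=(16,4,4,16) vs β=7 → FL=W FR=S RL=S RR=W
t=33: phase=(22,10,10,22) vs β=7 → FL=W FR=W RL=W RR=W
t=41: phase=(6,18,18,6) vs β=7 → FL=S FR=W RL=W RR=S
t=45: phase=(10,22,22,10) vs β=7 → FL=W FR=W RL=W RR=W


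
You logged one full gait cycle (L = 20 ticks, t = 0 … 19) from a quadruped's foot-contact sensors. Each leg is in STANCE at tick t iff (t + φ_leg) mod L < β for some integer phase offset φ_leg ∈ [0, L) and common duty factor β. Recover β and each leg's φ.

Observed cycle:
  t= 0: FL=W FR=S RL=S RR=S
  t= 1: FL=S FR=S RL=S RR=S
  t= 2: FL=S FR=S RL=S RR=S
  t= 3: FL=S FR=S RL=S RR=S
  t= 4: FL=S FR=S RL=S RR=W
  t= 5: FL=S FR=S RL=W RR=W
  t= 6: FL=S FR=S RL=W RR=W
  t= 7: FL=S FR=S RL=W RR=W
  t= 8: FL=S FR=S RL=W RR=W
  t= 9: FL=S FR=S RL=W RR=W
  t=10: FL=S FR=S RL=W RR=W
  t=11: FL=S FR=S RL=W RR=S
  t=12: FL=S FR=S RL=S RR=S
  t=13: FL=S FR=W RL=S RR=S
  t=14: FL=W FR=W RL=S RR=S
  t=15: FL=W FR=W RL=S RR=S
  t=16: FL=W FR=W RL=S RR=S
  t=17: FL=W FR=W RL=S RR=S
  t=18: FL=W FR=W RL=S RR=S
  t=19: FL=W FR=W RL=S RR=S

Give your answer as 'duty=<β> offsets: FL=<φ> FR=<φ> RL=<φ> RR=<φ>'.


duty β = stance ticks per leg = 13
FL: stance ticks = 13; W→S at t=1 → φ=19
FR: stance ticks = 13; W→S at t=0 → φ=0
RL: stance ticks = 13; W→S at t=12 → φ=8
RR: stance ticks = 13; W→S at t=11 → φ=9

duty=13 offsets: FL=19 FR=0 RL=8 RR=9


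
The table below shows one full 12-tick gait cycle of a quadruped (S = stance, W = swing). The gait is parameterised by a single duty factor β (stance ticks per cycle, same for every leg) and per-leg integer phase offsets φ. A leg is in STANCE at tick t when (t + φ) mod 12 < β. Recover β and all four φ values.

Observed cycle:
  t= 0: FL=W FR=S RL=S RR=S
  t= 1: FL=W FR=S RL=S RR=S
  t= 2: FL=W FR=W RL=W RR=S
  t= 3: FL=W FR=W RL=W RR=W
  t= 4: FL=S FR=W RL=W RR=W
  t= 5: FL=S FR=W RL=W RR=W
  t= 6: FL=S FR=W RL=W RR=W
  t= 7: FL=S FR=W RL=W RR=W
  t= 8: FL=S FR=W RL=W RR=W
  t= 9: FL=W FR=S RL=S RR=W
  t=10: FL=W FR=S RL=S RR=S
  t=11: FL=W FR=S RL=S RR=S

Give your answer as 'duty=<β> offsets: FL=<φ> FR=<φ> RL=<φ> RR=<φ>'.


duty β = stance ticks per leg = 5
FL: stance ticks = 5; W→S at t=4 → φ=8
FR: stance ticks = 5; W→S at t=9 → φ=3
RL: stance ticks = 5; W→S at t=9 → φ=3
RR: stance ticks = 5; W→S at t=10 → φ=2

duty=5 offsets: FL=8 FR=3 RL=3 RR=2


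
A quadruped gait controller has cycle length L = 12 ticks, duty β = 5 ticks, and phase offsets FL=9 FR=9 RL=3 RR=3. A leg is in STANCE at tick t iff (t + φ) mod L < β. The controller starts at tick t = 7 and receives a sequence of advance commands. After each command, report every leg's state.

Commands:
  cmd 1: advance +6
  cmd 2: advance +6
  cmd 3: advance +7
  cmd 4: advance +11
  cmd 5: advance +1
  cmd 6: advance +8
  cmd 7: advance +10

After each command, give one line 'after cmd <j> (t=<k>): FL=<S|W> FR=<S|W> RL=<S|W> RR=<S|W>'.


start t=7: FL=S FR=S RL=W RR=W
cmd 1: advance +6 → t=13, phase=(10,10,4,4) → FL=W FR=W RL=S RR=S
cmd 2: advance +6 → t=19, phase=(4,4,10,10) → FL=S FR=S RL=W RR=W
cmd 3: advance +7 → t=26, phase=(11,11,5,5) → FL=W FR=W RL=W RR=W
cmd 4: advance +11 → t=37, phase=(10,10,4,4) → FL=W FR=W RL=S RR=S
cmd 5: advance +1 → t=38, phase=(11,11,5,5) → FL=W FR=W RL=W RR=W
cmd 6: advance +8 → t=46, phase=(7,7,1,1) → FL=W FR=W RL=S RR=S
cmd 7: advance +10 → t=56, phase=(5,5,11,11) → FL=W FR=W RL=W RR=W

after cmd 1 (t=13): FL=W FR=W RL=S RR=S
after cmd 2 (t=19): FL=S FR=S RL=W RR=W
after cmd 3 (t=26): FL=W FR=W RL=W RR=W
after cmd 4 (t=37): FL=W FR=W RL=S RR=S
after cmd 5 (t=38): FL=W FR=W RL=W RR=W
after cmd 6 (t=46): FL=W FR=W RL=S RR=S
after cmd 7 (t=56): FL=W FR=W RL=W RR=W


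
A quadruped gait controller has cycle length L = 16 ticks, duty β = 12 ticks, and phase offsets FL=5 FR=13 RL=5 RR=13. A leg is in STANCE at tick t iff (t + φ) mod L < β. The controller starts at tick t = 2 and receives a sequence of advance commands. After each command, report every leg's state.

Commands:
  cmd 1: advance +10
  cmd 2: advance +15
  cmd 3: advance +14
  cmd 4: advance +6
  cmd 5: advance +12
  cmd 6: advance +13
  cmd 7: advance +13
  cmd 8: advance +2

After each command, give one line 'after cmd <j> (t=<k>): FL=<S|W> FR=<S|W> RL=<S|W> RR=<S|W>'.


start t=2: FL=S FR=W RL=S RR=W
cmd 1: advance +10 → t=12, phase=(1,9,1,9) → FL=S FR=S RL=S RR=S
cmd 2: advance +15 → t=27, phase=(0,8,0,8) → FL=S FR=S RL=S RR=S
cmd 3: advance +14 → t=41, phase=(14,6,14,6) → FL=W FR=S RL=W RR=S
cmd 4: advance +6 → t=47, phase=(4,12,4,12) → FL=S FR=W RL=S RR=W
cmd 5: advance +12 → t=59, phase=(0,8,0,8) → FL=S FR=S RL=S RR=S
cmd 6: advance +13 → t=72, phase=(13,5,13,5) → FL=W FR=S RL=W RR=S
cmd 7: advance +13 → t=85, phase=(10,2,10,2) → FL=S FR=S RL=S RR=S
cmd 8: advance +2 → t=87, phase=(12,4,12,4) → FL=W FR=S RL=W RR=S

after cmd 1 (t=12): FL=S FR=S RL=S RR=S
after cmd 2 (t=27): FL=S FR=S RL=S RR=S
after cmd 3 (t=41): FL=W FR=S RL=W RR=S
after cmd 4 (t=47): FL=S FR=W RL=S RR=W
after cmd 5 (t=59): FL=S FR=S RL=S RR=S
after cmd 6 (t=72): FL=W FR=S RL=W RR=S
after cmd 7 (t=85): FL=S FR=S RL=S RR=S
after cmd 8 (t=87): FL=W FR=S RL=W RR=S


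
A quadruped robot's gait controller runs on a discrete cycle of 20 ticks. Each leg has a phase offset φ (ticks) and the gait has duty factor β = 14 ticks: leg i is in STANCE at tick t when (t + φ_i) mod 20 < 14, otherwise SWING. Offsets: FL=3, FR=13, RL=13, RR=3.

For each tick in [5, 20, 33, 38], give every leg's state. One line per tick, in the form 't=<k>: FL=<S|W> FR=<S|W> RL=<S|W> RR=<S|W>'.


t=5: phase=(8,18,18,8) vs β=14 → FL=S FR=W RL=W RR=S
t=20: phase=(3,13,13,3) vs β=14 → FL=S FR=S RL=S RR=S
t=33: phase=(16,6,6,16) vs β=14 → FL=W FR=S RL=S RR=W
t=38: phase=(1,11,11,1) vs β=14 → FL=S FR=S RL=S RR=S

t=5: FL=S FR=W RL=W RR=S
t=20: FL=S FR=S RL=S RR=S
t=33: FL=W FR=S RL=S RR=W
t=38: FL=S FR=S RL=S RR=S


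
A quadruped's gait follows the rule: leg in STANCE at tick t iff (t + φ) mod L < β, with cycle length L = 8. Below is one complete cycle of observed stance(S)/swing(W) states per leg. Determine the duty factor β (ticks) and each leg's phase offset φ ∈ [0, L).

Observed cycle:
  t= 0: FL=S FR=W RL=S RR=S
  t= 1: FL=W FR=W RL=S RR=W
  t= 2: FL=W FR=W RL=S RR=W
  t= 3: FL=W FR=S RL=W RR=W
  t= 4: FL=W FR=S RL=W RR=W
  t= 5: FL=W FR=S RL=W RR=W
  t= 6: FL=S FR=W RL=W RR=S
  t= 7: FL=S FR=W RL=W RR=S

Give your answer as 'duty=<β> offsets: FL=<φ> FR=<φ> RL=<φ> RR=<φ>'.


duty β = stance ticks per leg = 3
FL: stance ticks = 3; W→S at t=6 → φ=2
FR: stance ticks = 3; W→S at t=3 → φ=5
RL: stance ticks = 3; W→S at t=0 → φ=0
RR: stance ticks = 3; W→S at t=6 → φ=2

duty=3 offsets: FL=2 FR=5 RL=0 RR=2


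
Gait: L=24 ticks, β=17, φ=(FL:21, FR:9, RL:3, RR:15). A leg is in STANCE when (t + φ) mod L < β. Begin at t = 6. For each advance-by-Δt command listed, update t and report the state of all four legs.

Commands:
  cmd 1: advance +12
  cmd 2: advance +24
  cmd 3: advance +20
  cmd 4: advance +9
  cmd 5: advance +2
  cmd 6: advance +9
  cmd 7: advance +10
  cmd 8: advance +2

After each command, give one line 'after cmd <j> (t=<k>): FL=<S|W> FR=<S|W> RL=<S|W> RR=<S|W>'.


after cmd 1 (t=18): FL=S FR=S RL=W RR=S
after cmd 2 (t=42): FL=S FR=S RL=W RR=S
after cmd 3 (t=62): FL=S FR=W RL=W RR=S
after cmd 4 (t=71): FL=W FR=S RL=S RR=S
after cmd 5 (t=73): FL=W FR=S RL=S RR=S
after cmd 6 (t=82): FL=S FR=W RL=S RR=S
after cmd 7 (t=92): FL=W FR=S RL=W RR=S
after cmd 8 (t=94): FL=W FR=S RL=S RR=S

start t=6: FL=S FR=S RL=S RR=W
cmd 1: advance +12 → t=18, phase=(15,3,21,9) → FL=S FR=S RL=W RR=S
cmd 2: advance +24 → t=42, phase=(15,3,21,9) → FL=S FR=S RL=W RR=S
cmd 3: advance +20 → t=62, phase=(11,23,17,5) → FL=S FR=W RL=W RR=S
cmd 4: advance +9 → t=71, phase=(20,8,2,14) → FL=W FR=S RL=S RR=S
cmd 5: advance +2 → t=73, phase=(22,10,4,16) → FL=W FR=S RL=S RR=S
cmd 6: advance +9 → t=82, phase=(7,19,13,1) → FL=S FR=W RL=S RR=S
cmd 7: advance +10 → t=92, phase=(17,5,23,11) → FL=W FR=S RL=W RR=S
cmd 8: advance +2 → t=94, phase=(19,7,1,13) → FL=W FR=S RL=S RR=S


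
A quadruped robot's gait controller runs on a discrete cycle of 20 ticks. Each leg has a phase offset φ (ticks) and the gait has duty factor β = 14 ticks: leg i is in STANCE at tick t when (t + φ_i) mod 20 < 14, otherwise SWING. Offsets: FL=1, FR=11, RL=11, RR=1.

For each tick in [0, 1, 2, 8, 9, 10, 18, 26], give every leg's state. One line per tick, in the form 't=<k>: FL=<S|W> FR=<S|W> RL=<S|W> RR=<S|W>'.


t=0: phase=(1,11,11,1) vs β=14 → FL=S FR=S RL=S RR=S
t=1: phase=(2,12,12,2) vs β=14 → FL=S FR=S RL=S RR=S
t=2: phase=(3,13,13,3) vs β=14 → FL=S FR=S RL=S RR=S
t=8: phase=(9,19,19,9) vs β=14 → FL=S FR=W RL=W RR=S
t=9: phase=(10,0,0,10) vs β=14 → FL=S FR=S RL=S RR=S
t=10: phase=(11,1,1,11) vs β=14 → FL=S FR=S RL=S RR=S
t=18: phase=(19,9,9,19) vs β=14 → FL=W FR=S RL=S RR=W
t=26: phase=(7,17,17,7) vs β=14 → FL=S FR=W RL=W RR=S

t=0: FL=S FR=S RL=S RR=S
t=1: FL=S FR=S RL=S RR=S
t=2: FL=S FR=S RL=S RR=S
t=8: FL=S FR=W RL=W RR=S
t=9: FL=S FR=S RL=S RR=S
t=10: FL=S FR=S RL=S RR=S
t=18: FL=W FR=S RL=S RR=W
t=26: FL=S FR=W RL=W RR=S


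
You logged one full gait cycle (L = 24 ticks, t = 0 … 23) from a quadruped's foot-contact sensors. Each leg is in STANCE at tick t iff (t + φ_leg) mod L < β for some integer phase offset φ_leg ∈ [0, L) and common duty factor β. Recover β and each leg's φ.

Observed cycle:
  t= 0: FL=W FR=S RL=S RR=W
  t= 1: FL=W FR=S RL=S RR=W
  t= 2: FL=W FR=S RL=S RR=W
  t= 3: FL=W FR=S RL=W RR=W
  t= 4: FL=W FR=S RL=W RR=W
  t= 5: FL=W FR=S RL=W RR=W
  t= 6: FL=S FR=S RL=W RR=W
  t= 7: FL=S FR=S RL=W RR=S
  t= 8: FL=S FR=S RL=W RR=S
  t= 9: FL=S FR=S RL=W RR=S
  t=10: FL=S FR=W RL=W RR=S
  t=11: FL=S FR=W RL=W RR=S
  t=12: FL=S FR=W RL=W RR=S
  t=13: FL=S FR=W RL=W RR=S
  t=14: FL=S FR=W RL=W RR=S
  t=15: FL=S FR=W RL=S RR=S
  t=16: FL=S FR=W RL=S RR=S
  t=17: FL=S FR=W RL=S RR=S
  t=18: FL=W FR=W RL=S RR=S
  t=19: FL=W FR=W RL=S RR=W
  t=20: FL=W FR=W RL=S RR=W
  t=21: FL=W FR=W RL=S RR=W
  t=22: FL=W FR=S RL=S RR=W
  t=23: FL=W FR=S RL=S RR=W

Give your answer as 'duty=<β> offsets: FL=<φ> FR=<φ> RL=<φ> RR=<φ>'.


duty=12 offsets: FL=18 FR=2 RL=9 RR=17

duty β = stance ticks per leg = 12
FL: stance ticks = 12; W→S at t=6 → φ=18
FR: stance ticks = 12; W→S at t=22 → φ=2
RL: stance ticks = 12; W→S at t=15 → φ=9
RR: stance ticks = 12; W→S at t=7 → φ=17


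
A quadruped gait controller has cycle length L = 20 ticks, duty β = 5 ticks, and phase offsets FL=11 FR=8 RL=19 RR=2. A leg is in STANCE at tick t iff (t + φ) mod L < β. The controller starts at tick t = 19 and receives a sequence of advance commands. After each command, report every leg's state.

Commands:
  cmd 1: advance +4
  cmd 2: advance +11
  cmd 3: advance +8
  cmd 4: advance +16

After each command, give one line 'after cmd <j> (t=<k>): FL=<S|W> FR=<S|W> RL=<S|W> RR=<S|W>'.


after cmd 1 (t=23): FL=W FR=W RL=S RR=W
after cmd 2 (t=34): FL=W FR=S RL=W RR=W
after cmd 3 (t=42): FL=W FR=W RL=S RR=S
after cmd 4 (t=58): FL=W FR=W RL=W RR=S

start t=19: FL=W FR=W RL=W RR=S
cmd 1: advance +4 → t=23, phase=(14,11,2,5) → FL=W FR=W RL=S RR=W
cmd 2: advance +11 → t=34, phase=(5,2,13,16) → FL=W FR=S RL=W RR=W
cmd 3: advance +8 → t=42, phase=(13,10,1,4) → FL=W FR=W RL=S RR=S
cmd 4: advance +16 → t=58, phase=(9,6,17,0) → FL=W FR=W RL=W RR=S


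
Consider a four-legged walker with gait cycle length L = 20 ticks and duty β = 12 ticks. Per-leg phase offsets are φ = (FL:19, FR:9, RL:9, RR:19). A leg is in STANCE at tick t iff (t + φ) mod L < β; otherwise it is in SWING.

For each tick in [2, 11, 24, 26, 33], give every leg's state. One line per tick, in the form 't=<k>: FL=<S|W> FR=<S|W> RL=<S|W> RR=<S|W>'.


t=2: FL=S FR=S RL=S RR=S
t=11: FL=S FR=S RL=S RR=S
t=24: FL=S FR=W RL=W RR=S
t=26: FL=S FR=W RL=W RR=S
t=33: FL=W FR=S RL=S RR=W

t=2: phase=(1,11,11,1) vs β=12 → FL=S FR=S RL=S RR=S
t=11: phase=(10,0,0,10) vs β=12 → FL=S FR=S RL=S RR=S
t=24: phase=(3,13,13,3) vs β=12 → FL=S FR=W RL=W RR=S
t=26: phase=(5,15,15,5) vs β=12 → FL=S FR=W RL=W RR=S
t=33: phase=(12,2,2,12) vs β=12 → FL=W FR=S RL=S RR=W


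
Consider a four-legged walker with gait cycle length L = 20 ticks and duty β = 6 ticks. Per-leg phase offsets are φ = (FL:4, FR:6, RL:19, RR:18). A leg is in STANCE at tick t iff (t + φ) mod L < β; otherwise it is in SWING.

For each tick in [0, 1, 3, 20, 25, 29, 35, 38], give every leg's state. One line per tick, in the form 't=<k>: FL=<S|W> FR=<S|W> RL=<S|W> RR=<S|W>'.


t=0: phase=(4,6,19,18) vs β=6 → FL=S FR=W RL=W RR=W
t=1: phase=(5,7,0,19) vs β=6 → FL=S FR=W RL=S RR=W
t=3: phase=(7,9,2,1) vs β=6 → FL=W FR=W RL=S RR=S
t=20: phase=(4,6,19,18) vs β=6 → FL=S FR=W RL=W RR=W
t=25: phase=(9,11,4,3) vs β=6 → FL=W FR=W RL=S RR=S
t=29: phase=(13,15,8,7) vs β=6 → FL=W FR=W RL=W RR=W
t=35: phase=(19,1,14,13) vs β=6 → FL=W FR=S RL=W RR=W
t=38: phase=(2,4,17,16) vs β=6 → FL=S FR=S RL=W RR=W

t=0: FL=S FR=W RL=W RR=W
t=1: FL=S FR=W RL=S RR=W
t=3: FL=W FR=W RL=S RR=S
t=20: FL=S FR=W RL=W RR=W
t=25: FL=W FR=W RL=S RR=S
t=29: FL=W FR=W RL=W RR=W
t=35: FL=W FR=S RL=W RR=W
t=38: FL=S FR=S RL=W RR=W


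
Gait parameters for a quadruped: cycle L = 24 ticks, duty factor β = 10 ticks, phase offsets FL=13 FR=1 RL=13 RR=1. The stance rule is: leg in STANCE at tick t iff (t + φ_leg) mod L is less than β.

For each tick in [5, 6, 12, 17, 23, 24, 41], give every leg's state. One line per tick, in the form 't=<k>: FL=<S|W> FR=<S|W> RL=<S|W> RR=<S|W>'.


t=5: phase=(18,6,18,6) vs β=10 → FL=W FR=S RL=W RR=S
t=6: phase=(19,7,19,7) vs β=10 → FL=W FR=S RL=W RR=S
t=12: phase=(1,13,1,13) vs β=10 → FL=S FR=W RL=S RR=W
t=17: phase=(6,18,6,18) vs β=10 → FL=S FR=W RL=S RR=W
t=23: phase=(12,0,12,0) vs β=10 → FL=W FR=S RL=W RR=S
t=24: phase=(13,1,13,1) vs β=10 → FL=W FR=S RL=W RR=S
t=41: phase=(6,18,6,18) vs β=10 → FL=S FR=W RL=S RR=W

t=5: FL=W FR=S RL=W RR=S
t=6: FL=W FR=S RL=W RR=S
t=12: FL=S FR=W RL=S RR=W
t=17: FL=S FR=W RL=S RR=W
t=23: FL=W FR=S RL=W RR=S
t=24: FL=W FR=S RL=W RR=S
t=41: FL=S FR=W RL=S RR=W


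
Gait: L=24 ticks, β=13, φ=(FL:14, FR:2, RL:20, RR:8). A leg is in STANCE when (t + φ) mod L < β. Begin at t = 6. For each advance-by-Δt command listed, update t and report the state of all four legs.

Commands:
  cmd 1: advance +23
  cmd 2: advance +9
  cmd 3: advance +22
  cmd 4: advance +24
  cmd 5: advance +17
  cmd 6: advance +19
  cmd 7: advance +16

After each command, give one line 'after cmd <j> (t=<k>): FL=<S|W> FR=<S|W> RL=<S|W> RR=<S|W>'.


start t=6: FL=W FR=S RL=S RR=W
cmd 1: advance +23 → t=29, phase=(19,7,1,13) → FL=W FR=S RL=S RR=W
cmd 2: advance +9 → t=38, phase=(4,16,10,22) → FL=S FR=W RL=S RR=W
cmd 3: advance +22 → t=60, phase=(2,14,8,20) → FL=S FR=W RL=S RR=W
cmd 4: advance +24 → t=84, phase=(2,14,8,20) → FL=S FR=W RL=S RR=W
cmd 5: advance +17 → t=101, phase=(19,7,1,13) → FL=W FR=S RL=S RR=W
cmd 6: advance +19 → t=120, phase=(14,2,20,8) → FL=W FR=S RL=W RR=S
cmd 7: advance +16 → t=136, phase=(6,18,12,0) → FL=S FR=W RL=S RR=S

after cmd 1 (t=29): FL=W FR=S RL=S RR=W
after cmd 2 (t=38): FL=S FR=W RL=S RR=W
after cmd 3 (t=60): FL=S FR=W RL=S RR=W
after cmd 4 (t=84): FL=S FR=W RL=S RR=W
after cmd 5 (t=101): FL=W FR=S RL=S RR=W
after cmd 6 (t=120): FL=W FR=S RL=W RR=S
after cmd 7 (t=136): FL=S FR=W RL=S RR=S


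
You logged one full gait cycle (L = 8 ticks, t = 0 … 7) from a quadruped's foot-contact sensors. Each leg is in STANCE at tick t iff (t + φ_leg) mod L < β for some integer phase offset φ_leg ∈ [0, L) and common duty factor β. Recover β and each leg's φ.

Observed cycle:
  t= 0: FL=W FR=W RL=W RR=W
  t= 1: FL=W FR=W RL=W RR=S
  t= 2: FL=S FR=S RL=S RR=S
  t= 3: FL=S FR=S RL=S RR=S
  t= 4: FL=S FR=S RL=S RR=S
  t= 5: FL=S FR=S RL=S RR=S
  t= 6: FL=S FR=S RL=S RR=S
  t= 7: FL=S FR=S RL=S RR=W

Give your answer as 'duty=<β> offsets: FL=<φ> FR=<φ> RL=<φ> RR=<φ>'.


duty=6 offsets: FL=6 FR=6 RL=6 RR=7

duty β = stance ticks per leg = 6
FL: stance ticks = 6; W→S at t=2 → φ=6
FR: stance ticks = 6; W→S at t=2 → φ=6
RL: stance ticks = 6; W→S at t=2 → φ=6
RR: stance ticks = 6; W→S at t=1 → φ=7


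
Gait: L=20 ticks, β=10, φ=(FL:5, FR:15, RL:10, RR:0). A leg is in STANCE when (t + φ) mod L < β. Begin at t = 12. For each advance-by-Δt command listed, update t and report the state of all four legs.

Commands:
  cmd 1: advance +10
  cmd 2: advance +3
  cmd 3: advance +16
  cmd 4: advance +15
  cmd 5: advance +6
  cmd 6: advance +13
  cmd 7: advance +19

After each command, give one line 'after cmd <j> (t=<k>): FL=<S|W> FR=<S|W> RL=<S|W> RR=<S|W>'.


start t=12: FL=W FR=S RL=S RR=W
cmd 1: advance +10 → t=22, phase=(7,17,12,2) → FL=S FR=W RL=W RR=S
cmd 2: advance +3 → t=25, phase=(10,0,15,5) → FL=W FR=S RL=W RR=S
cmd 3: advance +16 → t=41, phase=(6,16,11,1) → FL=S FR=W RL=W RR=S
cmd 4: advance +15 → t=56, phase=(1,11,6,16) → FL=S FR=W RL=S RR=W
cmd 5: advance +6 → t=62, phase=(7,17,12,2) → FL=S FR=W RL=W RR=S
cmd 6: advance +13 → t=75, phase=(0,10,5,15) → FL=S FR=W RL=S RR=W
cmd 7: advance +19 → t=94, phase=(19,9,4,14) → FL=W FR=S RL=S RR=W

after cmd 1 (t=22): FL=S FR=W RL=W RR=S
after cmd 2 (t=25): FL=W FR=S RL=W RR=S
after cmd 3 (t=41): FL=S FR=W RL=W RR=S
after cmd 4 (t=56): FL=S FR=W RL=S RR=W
after cmd 5 (t=62): FL=S FR=W RL=W RR=S
after cmd 6 (t=75): FL=S FR=W RL=S RR=W
after cmd 7 (t=94): FL=W FR=S RL=S RR=W


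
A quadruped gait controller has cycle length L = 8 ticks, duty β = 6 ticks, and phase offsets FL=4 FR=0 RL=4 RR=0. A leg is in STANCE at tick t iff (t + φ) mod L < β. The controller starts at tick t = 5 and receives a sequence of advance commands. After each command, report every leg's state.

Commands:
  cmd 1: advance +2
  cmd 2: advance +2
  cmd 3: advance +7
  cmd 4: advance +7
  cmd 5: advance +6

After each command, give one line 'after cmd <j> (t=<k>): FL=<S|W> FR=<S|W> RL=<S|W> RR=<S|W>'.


start t=5: FL=S FR=S RL=S RR=S
cmd 1: advance +2 → t=7, phase=(3,7,3,7) → FL=S FR=W RL=S RR=W
cmd 2: advance +2 → t=9, phase=(5,1,5,1) → FL=S FR=S RL=S RR=S
cmd 3: advance +7 → t=16, phase=(4,0,4,0) → FL=S FR=S RL=S RR=S
cmd 4: advance +7 → t=23, phase=(3,7,3,7) → FL=S FR=W RL=S RR=W
cmd 5: advance +6 → t=29, phase=(1,5,1,5) → FL=S FR=S RL=S RR=S

after cmd 1 (t=7): FL=S FR=W RL=S RR=W
after cmd 2 (t=9): FL=S FR=S RL=S RR=S
after cmd 3 (t=16): FL=S FR=S RL=S RR=S
after cmd 4 (t=23): FL=S FR=W RL=S RR=W
after cmd 5 (t=29): FL=S FR=S RL=S RR=S


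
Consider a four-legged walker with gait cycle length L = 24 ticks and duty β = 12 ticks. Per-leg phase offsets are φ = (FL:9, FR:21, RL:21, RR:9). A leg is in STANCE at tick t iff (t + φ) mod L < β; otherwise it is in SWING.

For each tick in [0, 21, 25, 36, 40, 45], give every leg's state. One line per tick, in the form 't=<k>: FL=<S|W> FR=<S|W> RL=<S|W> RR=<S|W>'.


t=0: FL=S FR=W RL=W RR=S
t=21: FL=S FR=W RL=W RR=S
t=25: FL=S FR=W RL=W RR=S
t=36: FL=W FR=S RL=S RR=W
t=40: FL=S FR=W RL=W RR=S
t=45: FL=S FR=W RL=W RR=S

t=0: phase=(9,21,21,9) vs β=12 → FL=S FR=W RL=W RR=S
t=21: phase=(6,18,18,6) vs β=12 → FL=S FR=W RL=W RR=S
t=25: phase=(10,22,22,10) vs β=12 → FL=S FR=W RL=W RR=S
t=36: phase=(21,9,9,21) vs β=12 → FL=W FR=S RL=S RR=W
t=40: phase=(1,13,13,1) vs β=12 → FL=S FR=W RL=W RR=S
t=45: phase=(6,18,18,6) vs β=12 → FL=S FR=W RL=W RR=S
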